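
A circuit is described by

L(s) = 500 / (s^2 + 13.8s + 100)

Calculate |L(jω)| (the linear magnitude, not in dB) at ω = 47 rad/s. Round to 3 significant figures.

At s = jω = j47:
quadratic: (j47)² + 13.8·j47 + 100 = -2109 + j648.6 → |·| ≈ 2206.5, ∠ ≈ 162.91°
|L| = 500 / 2206.5 ≈ 0.2266

0.227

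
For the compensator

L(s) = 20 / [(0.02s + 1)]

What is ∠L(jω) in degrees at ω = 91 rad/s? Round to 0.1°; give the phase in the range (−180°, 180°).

At ω = 91 rad/s:
pole (1 + j91·0.02) = 1 + j1.82 → |·| ≈ 2.0766, ∠ ≈ 61.21°
∠L = (0°) − (61.21°) = -61.21°

-61.2°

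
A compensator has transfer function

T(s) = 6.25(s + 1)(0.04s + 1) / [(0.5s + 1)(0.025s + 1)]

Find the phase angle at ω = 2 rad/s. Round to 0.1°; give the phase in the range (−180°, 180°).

At ω = 2 rad/s:
zero (1 + j2·1) = 1 + j2 → |·| ≈ 2.2361, ∠ ≈ 63.43°
zero (1 + j2·0.04) = 1 + j0.08 → |·| ≈ 1.0032, ∠ ≈ 4.57°
pole (1 + j2·0.5) = 1 + j1 → |·| ≈ 1.4142, ∠ ≈ 45.00°
pole (1 + j2·0.025) = 1 + j0.05 → |·| ≈ 1.0012, ∠ ≈ 2.86°
∠T = (63.43° + 4.57°) − (45.00° + 2.86°) = 20.14°

20.1°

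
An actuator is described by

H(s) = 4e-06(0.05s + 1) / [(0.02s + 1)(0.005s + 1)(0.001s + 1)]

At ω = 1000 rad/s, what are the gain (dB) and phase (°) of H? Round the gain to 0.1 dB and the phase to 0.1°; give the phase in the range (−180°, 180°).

-117.2 dB, -122.0°

At ω = 1000 rad/s:
zero (1 + j1000·0.05) = 1 + j50 → |·| ≈ 50.01, ∠ ≈ 88.85°
pole (1 + j1000·0.02) = 1 + j20 → |·| ≈ 20.025, ∠ ≈ 87.14°
pole (1 + j1000·0.005) = 1 + j5 → |·| ≈ 5.099, ∠ ≈ 78.69°
pole (1 + j1000·0.001) = 1 + j1 → |·| ≈ 1.4142, ∠ ≈ 45.00°
|H| = 4e-06 · 50.01 / (20.025 · 5.099 · 1.4142) ≈ 1.3853e-06
Gain = 20 log₁₀(1.3853e-06) ≈ -117.17 dB
∠H = (88.85°) − (87.14° + 78.69° + 45.00°) = -121.98°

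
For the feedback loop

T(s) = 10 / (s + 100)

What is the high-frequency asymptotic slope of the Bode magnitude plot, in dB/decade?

-20 dB/decade

Each pole contributes −20 dB/decade at high frequency; each zero contributes +20 dB/decade.
Net: 0 zero(s) − 1 pole(s) → -20 dB/decade.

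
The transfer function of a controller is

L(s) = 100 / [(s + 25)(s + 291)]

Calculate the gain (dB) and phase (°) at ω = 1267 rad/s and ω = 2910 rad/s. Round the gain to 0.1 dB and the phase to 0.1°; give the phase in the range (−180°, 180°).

ω = 1267: -84.3 dB, -165.9°; ω = 2910: -98.6 dB, -173.8°

At s = jω = j1267:
pole (s+25): 25 + j1267 → |·| = √(25²+1267²) = √1605914 ≈ 1267.2, ∠ = arctan(1267/25) ≈ 88.87°
pole (s+291): 291 + j1267 → |·| = √(291²+1267²) = √1689970 ≈ 1300, ∠ = arctan(1267/291) ≈ 77.06°
|L| = 100 / 1.6474e+06 ≈ 6.0702e-05
Gain = 20 log₁₀(6.0702e-05) ≈ -84.34 dB
∠L = 0.00° − 165.93° = -165.93°

At s = jω = j2910:
pole (s+25): 25 + j2910 → |·| = √(25²+2910²) = √8468725 ≈ 2910.1, ∠ = arctan(2910/25) ≈ 89.51°
pole (s+291): 291 + j2910 → |·| = √(291²+2910²) = √8552781 ≈ 2924.5, ∠ = arctan(2910/291) ≈ 84.29°
|L| = 100 / 8.5106e+06 ≈ 1.175e-05
Gain = 20 log₁₀(1.175e-05) ≈ -98.60 dB
∠L = 0.00° − 173.80° = -173.80°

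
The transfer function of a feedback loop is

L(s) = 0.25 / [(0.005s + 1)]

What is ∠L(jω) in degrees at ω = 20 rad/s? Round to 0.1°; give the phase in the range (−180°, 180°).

-5.7°

At ω = 20 rad/s:
pole (1 + j20·0.005) = 1 + j0.1 → |·| ≈ 1.005, ∠ ≈ 5.71°
∠L = (0°) − (5.71°) = -5.71°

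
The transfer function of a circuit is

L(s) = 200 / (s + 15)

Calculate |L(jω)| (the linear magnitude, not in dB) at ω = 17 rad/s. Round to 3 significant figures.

8.82

Substitute s = j17:
Numerator: 200 = 200 + j0
Denominator: (j17) + 15 = 15 + j17
|N| = √(200² + 0²) ≈ 200, ∠N ≈ 0.00°
|D| = √(15² + 17²) ≈ 22.672, ∠D ≈ 48.58°
|L| = 200 / 22.672 ≈ 8.8215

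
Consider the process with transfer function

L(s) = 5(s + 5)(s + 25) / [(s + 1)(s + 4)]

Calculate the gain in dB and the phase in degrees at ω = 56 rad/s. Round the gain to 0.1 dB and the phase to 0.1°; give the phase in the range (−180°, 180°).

14.8 dB, -24.1°

At s = jω = j56:
zero (s+5): 5 + j56 → |·| = √(5²+56²) = √3161 ≈ 56.223, ∠ = arctan(56/5) ≈ 84.90°
zero (s+25): 25 + j56 → |·| = √(25²+56²) = √3761 ≈ 61.327, ∠ = arctan(56/25) ≈ 65.94°
pole (s+1): 1 + j56 → |·| = √(1²+56²) = √3137 ≈ 56.009, ∠ = arctan(56/1) ≈ 88.98°
pole (s+4): 4 + j56 → |·| = √(4²+56²) = √3152 ≈ 56.143, ∠ = arctan(56/4) ≈ 85.91°
|L| = 5 · 3448 / 3144.5 ≈ 5.4826
Gain = 20 log₁₀(5.4826) ≈ 14.78 dB
∠L = 150.84° − 174.89° = -24.05°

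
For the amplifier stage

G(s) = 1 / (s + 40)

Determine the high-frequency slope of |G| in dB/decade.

Each pole contributes −20 dB/decade at high frequency; each zero contributes +20 dB/decade.
Net: 0 zero(s) − 1 pole(s) → -20 dB/decade.

-20 dB/decade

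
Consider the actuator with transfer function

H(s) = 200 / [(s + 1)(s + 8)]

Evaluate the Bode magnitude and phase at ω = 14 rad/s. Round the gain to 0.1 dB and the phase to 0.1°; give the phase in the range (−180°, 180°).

-1.1 dB, -146.2°

At s = jω = j14:
pole (s+1): 1 + j14 → |·| = √(1²+14²) = √197 ≈ 14.036, ∠ = arctan(14/1) ≈ 85.91°
pole (s+8): 8 + j14 → |·| = √(8²+14²) = √260 ≈ 16.125, ∠ = arctan(14/8) ≈ 60.26°
|H| = 200 / 226.33 ≈ 0.88367
Gain = 20 log₁₀(0.88367) ≈ -1.07 dB
∠H = 0.00° − 146.17° = -146.17°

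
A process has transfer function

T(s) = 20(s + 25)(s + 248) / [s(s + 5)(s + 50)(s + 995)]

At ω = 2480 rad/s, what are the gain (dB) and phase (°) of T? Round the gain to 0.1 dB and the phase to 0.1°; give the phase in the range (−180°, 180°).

At s = jω = j2480:
zero (s+25): 25 + j2480 → |·| = √(25²+2480²) = √6151025 ≈ 2480.1, ∠ = arctan(2480/25) ≈ 89.42°
zero (s+248): 248 + j2480 → |·| = √(248²+2480²) = √6211904 ≈ 2492.4, ∠ = arctan(2480/248) ≈ 84.29°
pole (s+5): 5 + j2480 → |·| = √(5²+2480²) = √6150425 ≈ 2480, ∠ = arctan(2480/5) ≈ 89.88°
pole (s+50): 50 + j2480 → |·| = √(50²+2480²) = √6152900 ≈ 2480.5, ∠ = arctan(2480/50) ≈ 88.84°
pole (s+995): 995 + j2480 → |·| = √(995²+2480²) = √7140425 ≈ 2672.2, ∠ = arctan(2480/995) ≈ 68.14°
pole at origin: |s| = 2480, ∠ = 90.00° (in denominator)
|T| = 20 · 6.1814e+06 / 4.0767e+13 ≈ 3.0326e-06
Gain = 20 log₁₀(3.0326e-06) ≈ -110.36 dB
∠T = 173.71° − 336.86° = -163.15°

-110.4 dB, -163.2°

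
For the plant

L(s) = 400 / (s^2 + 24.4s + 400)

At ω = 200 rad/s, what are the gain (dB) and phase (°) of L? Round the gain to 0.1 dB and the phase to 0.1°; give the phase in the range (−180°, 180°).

-40.0 dB, -173.0°

At s = jω = j200:
quadratic: (j200)² + 24.4·j200 + 400 = -39600 + j4880 → |·| ≈ 39900, ∠ ≈ 172.97°
|L| = 400 / 39900 ≈ 0.010025
Gain = 20 log₁₀(0.010025) ≈ -39.98 dB
∠L = 0.00° − 172.97° = -172.97°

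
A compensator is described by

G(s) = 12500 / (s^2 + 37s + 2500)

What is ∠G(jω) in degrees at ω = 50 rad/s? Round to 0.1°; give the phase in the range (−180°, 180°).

At s = jω = j50:
quadratic: (j50)² + 37·j50 + 2500 = 0 + j1850 → |·| ≈ 1850, ∠ ≈ 90.00°
∠G = 0.00° − 90.00° = -90.00°

-90.0°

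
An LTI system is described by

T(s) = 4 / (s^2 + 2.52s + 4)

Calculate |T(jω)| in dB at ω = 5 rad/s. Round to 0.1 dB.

At s = jω = j5:
quadratic: (j5)² + 2.52·j5 + 4 = -21 + j12.6 → |·| ≈ 24.49, ∠ ≈ 149.04°
|T| = 4 / 24.49 ≈ 0.16333
Gain = 20 log₁₀(0.16333) ≈ -15.74 dB

-15.7 dB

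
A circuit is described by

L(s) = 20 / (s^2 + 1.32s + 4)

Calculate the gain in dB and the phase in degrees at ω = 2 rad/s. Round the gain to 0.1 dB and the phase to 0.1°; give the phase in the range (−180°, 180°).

17.6 dB, -90.0°

At s = jω = j2:
quadratic: (j2)² + 1.32·j2 + 4 = 0 + j2.64 → |·| ≈ 2.64, ∠ ≈ 90.00°
|L| = 20 / 2.64 ≈ 7.5758
Gain = 20 log₁₀(7.5758) ≈ 17.59 dB
∠L = 0.00° − 90.00° = -90.00°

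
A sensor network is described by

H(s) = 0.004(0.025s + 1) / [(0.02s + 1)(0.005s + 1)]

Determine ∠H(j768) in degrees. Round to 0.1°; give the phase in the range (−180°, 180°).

At ω = 768 rad/s:
zero (1 + j768·0.025) = 1 + j19.2 → |·| ≈ 19.226, ∠ ≈ 87.02°
pole (1 + j768·0.02) = 1 + j15.36 → |·| ≈ 15.393, ∠ ≈ 86.28°
pole (1 + j768·0.005) = 1 + j3.84 → |·| ≈ 3.9681, ∠ ≈ 75.40°
∠H = (87.02°) − (86.28° + 75.40°) = -74.66°

-74.7°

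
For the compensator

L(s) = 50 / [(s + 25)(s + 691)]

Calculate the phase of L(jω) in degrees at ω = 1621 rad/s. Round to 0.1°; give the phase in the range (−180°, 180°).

-156.0°

At s = jω = j1621:
pole (s+25): 25 + j1621 → |·| = √(25²+1621²) = √2628266 ≈ 1621.2, ∠ = arctan(1621/25) ≈ 89.12°
pole (s+691): 691 + j1621 → |·| = √(691²+1621²) = √3105122 ≈ 1762.1, ∠ = arctan(1621/691) ≈ 66.91°
∠L = 0.00° − 156.03° = -156.03°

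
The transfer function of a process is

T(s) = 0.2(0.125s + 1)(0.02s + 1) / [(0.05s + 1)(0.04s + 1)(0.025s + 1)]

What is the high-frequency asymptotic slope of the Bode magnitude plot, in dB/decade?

Each pole contributes −20 dB/decade at high frequency; each zero contributes +20 dB/decade.
Net: 2 zero(s) − 3 pole(s) → -20 dB/decade.

-20 dB/decade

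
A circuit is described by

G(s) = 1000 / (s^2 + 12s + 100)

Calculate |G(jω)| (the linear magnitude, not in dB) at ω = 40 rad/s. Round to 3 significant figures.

0.635

At s = jω = j40:
quadratic: (j40)² + 12·j40 + 100 = -1500 + j480 → |·| ≈ 1574.9, ∠ ≈ 162.26°
|G| = 1000 / 1574.9 ≈ 0.63496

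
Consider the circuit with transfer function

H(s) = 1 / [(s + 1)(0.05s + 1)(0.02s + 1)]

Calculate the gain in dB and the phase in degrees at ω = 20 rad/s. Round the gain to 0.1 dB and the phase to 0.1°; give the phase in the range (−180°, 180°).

-29.7 dB, -153.9°

At ω = 20 rad/s:
pole (1 + j20·1) = 1 + j20 → |·| ≈ 20.025, ∠ ≈ 87.14°
pole (1 + j20·0.05) = 1 + j1 → |·| ≈ 1.4142, ∠ ≈ 45.00°
pole (1 + j20·0.02) = 1 + j0.4 → |·| ≈ 1.077, ∠ ≈ 21.80°
|H| = 1 · 1 / (20.025 · 1.4142 · 1.077) ≈ 0.032787
Gain = 20 log₁₀(0.032787) ≈ -29.69 dB
∠H = (0°) − (87.14° + 45.00° + 21.80°) = -153.94°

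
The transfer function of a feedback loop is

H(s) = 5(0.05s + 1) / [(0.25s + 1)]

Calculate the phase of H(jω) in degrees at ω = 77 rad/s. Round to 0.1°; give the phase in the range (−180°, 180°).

At ω = 77 rad/s:
zero (1 + j77·0.05) = 1 + j3.85 → |·| ≈ 3.9778, ∠ ≈ 75.44°
pole (1 + j77·0.25) = 1 + j19.25 → |·| ≈ 19.276, ∠ ≈ 87.03°
∠H = (75.44°) − (87.03°) = -11.59°

-11.6°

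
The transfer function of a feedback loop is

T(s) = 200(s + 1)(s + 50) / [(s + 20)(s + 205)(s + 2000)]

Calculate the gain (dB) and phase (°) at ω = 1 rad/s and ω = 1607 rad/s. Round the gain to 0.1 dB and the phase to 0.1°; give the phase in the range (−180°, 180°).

At s = jω = j1:
zero (s+1): 1 + j1 → |·| = √(1²+1²) = √2 ≈ 1.4142, ∠ = arctan(1/1) ≈ 45.00°
zero (s+50): 50 + j1 → |·| = √(50²+1²) = √2501 ≈ 50.01, ∠ = arctan(1/50) ≈ 1.15°
pole (s+20): 20 + j1 → |·| = √(20²+1²) = √401 ≈ 20.025, ∠ = arctan(1/20) ≈ 2.86°
pole (s+205): 205 + j1 → |·| = √(205²+1²) = √42026 ≈ 205, ∠ = arctan(1/205) ≈ 0.28°
pole (s+2000): 2000 + j1 → |·| = √(2000²+1²) = √4000001 ≈ 2000, ∠ = arctan(1/2000) ≈ 0.03°
|T| = 200 · 70.724 / 8.2102e+06 ≈ 0.0017228
Gain = 20 log₁₀(0.0017228) ≈ -55.28 dB
∠T = 46.15° − 3.17° = 42.98°

At s = jω = j1607:
zero (s+1): 1 + j1607 → |·| = √(1²+1607²) = √2582450 ≈ 1607, ∠ = arctan(1607/1) ≈ 89.96°
zero (s+50): 50 + j1607 → |·| = √(50²+1607²) = √2584949 ≈ 1607.8, ∠ = arctan(1607/50) ≈ 88.22°
pole (s+20): 20 + j1607 → |·| = √(20²+1607²) = √2582849 ≈ 1607.1, ∠ = arctan(1607/20) ≈ 89.29°
pole (s+205): 205 + j1607 → |·| = √(205²+1607²) = √2624474 ≈ 1620, ∠ = arctan(1607/205) ≈ 82.73°
pole (s+2000): 2000 + j1607 → |·| = √(2000²+1607²) = √6582449 ≈ 2565.6, ∠ = arctan(1607/2000) ≈ 38.78°
|T| = 200 · 2.5837e+06 / 6.6795e+09 ≈ 0.077362
Gain = 20 log₁₀(0.077362) ≈ -22.23 dB
∠T = 178.18° − 210.80° = -32.62°

ω = 1: -55.3 dB, 43.0°; ω = 1607: -22.2 dB, -32.6°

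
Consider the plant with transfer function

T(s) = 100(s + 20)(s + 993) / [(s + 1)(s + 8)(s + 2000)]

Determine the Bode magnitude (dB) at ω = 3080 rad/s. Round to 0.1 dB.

At s = jω = j3080:
zero (s+20): 20 + j3080 → |·| = √(20²+3080²) = √9486800 ≈ 3080.1, ∠ = arctan(3080/20) ≈ 89.63°
zero (s+993): 993 + j3080 → |·| = √(993²+3080²) = √10472449 ≈ 3236.1, ∠ = arctan(3080/993) ≈ 72.13°
pole (s+1): 1 + j3080 → |·| = √(1²+3080²) = √9486401 ≈ 3080, ∠ = arctan(3080/1) ≈ 89.98°
pole (s+8): 8 + j3080 → |·| = √(8²+3080²) = √9486464 ≈ 3080, ∠ = arctan(3080/8) ≈ 89.85°
pole (s+2000): 2000 + j3080 → |·| = √(2000²+3080²) = √13486400 ≈ 3672.4, ∠ = arctan(3080/2000) ≈ 57.00°
|T| = 100 · 9.9675e+06 / 3.4838e+10 ≈ 0.028611
Gain = 20 log₁₀(0.028611) ≈ -30.87 dB

-30.9 dB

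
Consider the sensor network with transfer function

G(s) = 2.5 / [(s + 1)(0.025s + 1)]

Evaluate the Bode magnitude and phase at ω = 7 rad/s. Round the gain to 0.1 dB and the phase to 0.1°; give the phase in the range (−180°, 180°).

At ω = 7 rad/s:
pole (1 + j7·1) = 1 + j7 → |·| ≈ 7.0711, ∠ ≈ 81.87°
pole (1 + j7·0.025) = 1 + j0.175 → |·| ≈ 1.0152, ∠ ≈ 9.93°
|G| = 2.5 · 1 / (7.0711 · 1.0152) ≈ 0.34826
Gain = 20 log₁₀(0.34826) ≈ -9.16 dB
∠G = (0°) − (81.87° + 9.93°) = -91.80°

-9.2 dB, -91.8°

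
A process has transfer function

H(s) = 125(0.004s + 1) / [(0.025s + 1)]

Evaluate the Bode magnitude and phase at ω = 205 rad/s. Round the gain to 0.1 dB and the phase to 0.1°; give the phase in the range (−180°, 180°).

At ω = 205 rad/s:
zero (1 + j205·0.004) = 1 + j0.82 → |·| ≈ 1.2932, ∠ ≈ 39.35°
pole (1 + j205·0.025) = 1 + j5.125 → |·| ≈ 5.2216, ∠ ≈ 78.96°
|H| = 125 · 1.2932 / (5.2216) ≈ 30.958
Gain = 20 log₁₀(30.958) ≈ 29.82 dB
∠H = (39.35°) − (78.96°) = -39.61°

29.8 dB, -39.6°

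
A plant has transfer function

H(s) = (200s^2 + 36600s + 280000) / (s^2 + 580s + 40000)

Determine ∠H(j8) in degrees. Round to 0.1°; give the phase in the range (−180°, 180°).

Substitute s = j8:
Numerator: 200(j8)^2 + 36600(j8) + 280000 = 267200 + j292800
Denominator: (j8)^2 + 580(j8) + 40000 = 39936 + j4640
|N| = √(267200² + 292800²) ≈ 3.9639e+05, ∠N ≈ 47.62°
|D| = √(39936² + 4640²) ≈ 40205, ∠D ≈ 6.63°
∠H = 47.62° − 6.63° = 40.99°

41.0°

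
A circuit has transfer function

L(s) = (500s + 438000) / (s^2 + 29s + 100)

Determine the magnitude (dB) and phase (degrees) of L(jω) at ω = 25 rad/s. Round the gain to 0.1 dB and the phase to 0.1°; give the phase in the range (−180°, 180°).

53.8 dB, -124.3°

Substitute s = j25:
Numerator: 500(j25) + 438000 = 438000 + j12500
Denominator: (j25)^2 + 29(j25) + 100 = -525 + j725
|N| = √(438000² + 12500²) ≈ 4.3818e+05, ∠N ≈ 1.63°
|D| = √(525² + 725²) ≈ 895.13, ∠D ≈ 125.91°
|L| = 4.3818e+05 / 895.13 ≈ 489.52
Gain = 20 log₁₀(489.52) ≈ 53.80 dB
∠L = 1.63° − 125.91° = -124.28°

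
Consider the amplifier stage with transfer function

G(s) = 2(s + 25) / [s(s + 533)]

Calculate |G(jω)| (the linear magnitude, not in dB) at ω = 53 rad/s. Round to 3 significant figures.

At s = jω = j53:
zero (s+25): 25 + j53 → |·| = √(25²+53²) = √3434 ≈ 58.6, ∠ = arctan(53/25) ≈ 64.75°
pole (s+533): 533 + j53 → |·| = √(533²+53²) = √286898 ≈ 535.63, ∠ = arctan(53/533) ≈ 5.68°
pole at origin: |s| = 53, ∠ = 90.00° (in denominator)
|G| = 2 · 58.6 / 28388 ≈ 0.0041285

0.00413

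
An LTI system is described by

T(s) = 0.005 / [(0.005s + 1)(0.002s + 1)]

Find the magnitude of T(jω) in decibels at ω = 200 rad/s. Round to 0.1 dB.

At ω = 200 rad/s:
pole (1 + j200·0.005) = 1 + j1 → |·| ≈ 1.4142, ∠ ≈ 45.00°
pole (1 + j200·0.002) = 1 + j0.4 → |·| ≈ 1.077, ∠ ≈ 21.80°
|T| = 0.005 · 1 / (1.4142 · 1.077) ≈ 0.0032828
Gain = 20 log₁₀(0.0032828) ≈ -49.68 dB

-49.7 dB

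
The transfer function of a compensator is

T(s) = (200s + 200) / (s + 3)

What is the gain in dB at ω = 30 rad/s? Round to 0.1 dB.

Substitute s = j30:
Numerator: 200(j30) + 200 = 200 + j6000
Denominator: (j30) + 3 = 3 + j30
|N| = √(200² + 6000²) ≈ 6003.3, ∠N ≈ 88.09°
|D| = √(3² + 30²) ≈ 30.15, ∠D ≈ 84.29°
|T| = 6003.3 / 30.15 ≈ 199.11
Gain = 20 log₁₀(199.11) ≈ 45.98 dB

46.0 dB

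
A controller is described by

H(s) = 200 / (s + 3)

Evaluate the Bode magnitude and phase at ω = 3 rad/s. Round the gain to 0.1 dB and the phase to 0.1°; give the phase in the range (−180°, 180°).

At s = jω = j3:
pole (s+3): 3 + j3 → |·| = √(3²+3²) = √18 ≈ 4.2426, ∠ = arctan(3/3) ≈ 45.00°
|H| = 200 / 4.2426 ≈ 47.141
Gain = 20 log₁₀(47.141) ≈ 33.47 dB
∠H = 0.00° − 45.00° = -45.00°

33.5 dB, -45.0°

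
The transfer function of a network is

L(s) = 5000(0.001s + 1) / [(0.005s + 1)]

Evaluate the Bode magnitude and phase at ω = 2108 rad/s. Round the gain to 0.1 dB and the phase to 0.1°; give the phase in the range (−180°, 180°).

At ω = 2108 rad/s:
zero (1 + j2108·0.001) = 1 + j2.108 → |·| ≈ 2.3332, ∠ ≈ 64.62°
pole (1 + j2108·0.005) = 1 + j10.54 → |·| ≈ 10.587, ∠ ≈ 84.58°
|L| = 5000 · 2.3332 / (10.587) ≈ 1101.9
Gain = 20 log₁₀(1101.9) ≈ 60.84 dB
∠L = (64.62°) − (84.58°) = -19.96°

60.8 dB, -20.0°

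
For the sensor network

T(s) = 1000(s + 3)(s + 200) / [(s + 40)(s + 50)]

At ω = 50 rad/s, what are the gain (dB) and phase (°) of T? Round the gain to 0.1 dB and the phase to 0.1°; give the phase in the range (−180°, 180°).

At s = jω = j50:
zero (s+3): 3 + j50 → |·| = √(3²+50²) = √2509 ≈ 50.09, ∠ = arctan(50/3) ≈ 86.57°
zero (s+200): 200 + j50 → |·| = √(200²+50²) = √42500 ≈ 206.16, ∠ = arctan(50/200) ≈ 14.04°
pole (s+40): 40 + j50 → |·| = √(40²+50²) = √4100 ≈ 64.031, ∠ = arctan(50/40) ≈ 51.34°
pole (s+50): 50 + j50 → |·| = √(50²+50²) = √5000 ≈ 70.711, ∠ = arctan(50/50) ≈ 45.00°
|T| = 1000 · 10327 / 4527.7 ≈ 2280.8
Gain = 20 log₁₀(2280.8) ≈ 67.16 dB
∠T = 100.61° − 96.34° = 4.27°

67.2 dB, 4.3°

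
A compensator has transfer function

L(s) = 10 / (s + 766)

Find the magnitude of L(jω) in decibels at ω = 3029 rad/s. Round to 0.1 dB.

-49.9 dB

At s = jω = j3029:
pole (s+766): 766 + j3029 → |·| = √(766²+3029²) = √9761597 ≈ 3124.4, ∠ = arctan(3029/766) ≈ 75.81°
|L| = 10 / 3124.4 ≈ 0.0032006
Gain = 20 log₁₀(0.0032006) ≈ -49.90 dB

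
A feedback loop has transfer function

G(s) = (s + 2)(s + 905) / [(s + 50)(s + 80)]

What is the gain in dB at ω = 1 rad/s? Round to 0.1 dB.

-5.9 dB

At s = jω = j1:
zero (s+2): 2 + j1 → |·| = √(2²+1²) = √5 ≈ 2.2361, ∠ = arctan(1/2) ≈ 26.57°
zero (s+905): 905 + j1 → |·| = √(905²+1²) = √819026 ≈ 905, ∠ = arctan(1/905) ≈ 0.06°
pole (s+50): 50 + j1 → |·| = √(50²+1²) = √2501 ≈ 50.01, ∠ = arctan(1/50) ≈ 1.15°
pole (s+80): 80 + j1 → |·| = √(80²+1²) = √6401 ≈ 80.006, ∠ = arctan(1/80) ≈ 0.72°
|G| = 1 · 2023.7 / 4001.1 ≈ 0.50579
Gain = 20 log₁₀(0.50579) ≈ -5.92 dB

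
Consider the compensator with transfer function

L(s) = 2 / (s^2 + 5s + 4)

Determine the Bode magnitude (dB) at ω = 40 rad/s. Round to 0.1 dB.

Substitute s = j40:
Numerator: 2 = 2 + j0
Denominator: (j40)^2 + 5(j40) + 4 = -1596 + j200
|N| = √(2² + 0²) ≈ 2, ∠N ≈ 0.00°
|D| = √(1596² + 200²) ≈ 1608.5, ∠D ≈ 172.86°
|L| = 2 / 1608.5 ≈ 0.0012434
Gain = 20 log₁₀(0.0012434) ≈ -58.11 dB

-58.1 dB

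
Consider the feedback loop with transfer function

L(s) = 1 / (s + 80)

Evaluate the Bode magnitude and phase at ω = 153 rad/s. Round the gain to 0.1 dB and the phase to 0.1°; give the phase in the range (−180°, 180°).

At s = jω = j153:
pole (s+80): 80 + j153 → |·| = √(80²+153²) = √29809 ≈ 172.65, ∠ = arctan(153/80) ≈ 62.40°
|L| = 1 / 172.65 ≈ 0.0057921
Gain = 20 log₁₀(0.0057921) ≈ -44.74 dB
∠L = 0.00° − 62.40° = -62.40°

-44.7 dB, -62.4°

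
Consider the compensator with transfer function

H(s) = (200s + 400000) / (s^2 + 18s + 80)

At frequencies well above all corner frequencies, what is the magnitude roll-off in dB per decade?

-20 dB/decade

Each pole contributes −20 dB/decade at high frequency; each zero contributes +20 dB/decade.
Net: 1 zero(s) − 2 pole(s) → -20 dB/decade.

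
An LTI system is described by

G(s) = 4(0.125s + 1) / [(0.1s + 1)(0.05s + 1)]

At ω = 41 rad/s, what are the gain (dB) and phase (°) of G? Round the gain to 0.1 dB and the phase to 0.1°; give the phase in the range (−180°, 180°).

6.7 dB, -61.3°

At ω = 41 rad/s:
zero (1 + j41·0.125) = 1 + j5.125 → |·| ≈ 5.2216, ∠ ≈ 78.96°
pole (1 + j41·0.1) = 1 + j4.1 → |·| ≈ 4.2202, ∠ ≈ 76.29°
pole (1 + j41·0.05) = 1 + j2.05 → |·| ≈ 2.2809, ∠ ≈ 64.00°
|G| = 4 · 5.2216 / (4.2202 · 2.2809) ≈ 2.1698
Gain = 20 log₁₀(2.1698) ≈ 6.73 dB
∠G = (78.96°) − (76.29° + 64.00°) = -61.33°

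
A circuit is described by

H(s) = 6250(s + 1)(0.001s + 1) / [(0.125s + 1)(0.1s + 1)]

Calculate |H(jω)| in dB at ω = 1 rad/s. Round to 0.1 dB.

At ω = 1 rad/s:
zero (1 + j1·1) = 1 + j1 → |·| ≈ 1.4142, ∠ ≈ 45.00°
zero (1 + j1·0.001) = 1 + j0.001 → |·| ≈ 1, ∠ ≈ 0.06°
pole (1 + j1·0.125) = 1 + j0.125 → |·| ≈ 1.0078, ∠ ≈ 7.13°
pole (1 + j1·0.1) = 1 + j0.1 → |·| ≈ 1.005, ∠ ≈ 5.71°
|H| = 6250 · 1.4142 · 1 / (1.0078 · 1.005) ≈ 8726.7
Gain = 20 log₁₀(8726.7) ≈ 78.82 dB

78.8 dB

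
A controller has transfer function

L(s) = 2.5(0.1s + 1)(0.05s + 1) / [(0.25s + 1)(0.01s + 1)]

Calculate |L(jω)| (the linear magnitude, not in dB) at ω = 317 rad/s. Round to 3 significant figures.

4.78

At ω = 317 rad/s:
zero (1 + j317·0.1) = 1 + j31.7 → |·| ≈ 31.716, ∠ ≈ 88.19°
zero (1 + j317·0.05) = 1 + j15.85 → |·| ≈ 15.882, ∠ ≈ 86.39°
pole (1 + j317·0.25) = 1 + j79.25 → |·| ≈ 79.256, ∠ ≈ 89.28°
pole (1 + j317·0.01) = 1 + j3.17 → |·| ≈ 3.324, ∠ ≈ 72.49°
|L| = 2.5 · 31.716 · 15.882 / (79.256 · 3.324) ≈ 4.78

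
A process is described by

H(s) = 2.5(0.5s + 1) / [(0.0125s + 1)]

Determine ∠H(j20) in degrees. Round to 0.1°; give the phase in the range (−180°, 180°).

70.3°

At ω = 20 rad/s:
zero (1 + j20·0.5) = 1 + j10 → |·| ≈ 10.05, ∠ ≈ 84.29°
pole (1 + j20·0.0125) = 1 + j0.25 → |·| ≈ 1.0308, ∠ ≈ 14.04°
∠H = (84.29°) − (14.04°) = 70.25°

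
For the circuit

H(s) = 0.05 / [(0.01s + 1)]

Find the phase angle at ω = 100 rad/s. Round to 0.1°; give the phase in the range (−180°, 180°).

-45.0°

At ω = 100 rad/s:
pole (1 + j100·0.01) = 1 + j1 → |·| ≈ 1.4142, ∠ ≈ 45.00°
∠H = (0°) − (45.00°) = -45.00°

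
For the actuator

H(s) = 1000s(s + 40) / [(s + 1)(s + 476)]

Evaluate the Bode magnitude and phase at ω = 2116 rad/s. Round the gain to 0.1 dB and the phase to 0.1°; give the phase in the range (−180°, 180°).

59.8 dB, 11.6°

At s = jω = j2116:
zero (s+40): 40 + j2116 → |·| = √(40²+2116²) = √4479056 ≈ 2116.4, ∠ = arctan(2116/40) ≈ 88.92°
zero at origin: s = j2116 → |·| = 2116, ∠ = 90.00°
pole (s+1): 1 + j2116 → |·| = √(1²+2116²) = √4477457 ≈ 2116, ∠ = arctan(2116/1) ≈ 89.97°
pole (s+476): 476 + j2116 → |·| = √(476²+2116²) = √4704032 ≈ 2168.9, ∠ = arctan(2116/476) ≈ 77.32°
|H| = 1000 · 4.4783e+06 / 4.5894e+06 ≈ 975.79
Gain = 20 log₁₀(975.79) ≈ 59.79 dB
∠H = 178.92° − 167.29° = 11.63°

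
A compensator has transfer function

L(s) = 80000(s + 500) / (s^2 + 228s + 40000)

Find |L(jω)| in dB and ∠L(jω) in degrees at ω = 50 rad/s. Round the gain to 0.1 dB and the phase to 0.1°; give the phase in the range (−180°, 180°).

60.2 dB, -11.2°

At s = jω = j50:
zero (s+500): 500 + j50 → |·| = √(500²+50²) = √252500 ≈ 502.49, ∠ = arctan(50/500) ≈ 5.71°
quadratic: (j50)² + 228·j50 + 40000 = 37500 + j11400 → |·| ≈ 39195, ∠ ≈ 16.91°
|L| = 80000 · 502.49 / 39195 ≈ 1025.6
Gain = 20 log₁₀(1025.6) ≈ 60.22 dB
∠L = 5.71° − 16.91° = -11.20°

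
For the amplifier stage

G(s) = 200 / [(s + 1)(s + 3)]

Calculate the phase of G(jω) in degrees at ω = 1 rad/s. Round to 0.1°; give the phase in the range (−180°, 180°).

At s = jω = j1:
pole (s+1): 1 + j1 → |·| = √(1²+1²) = √2 ≈ 1.4142, ∠ = arctan(1/1) ≈ 45.00°
pole (s+3): 3 + j1 → |·| = √(3²+1²) = √10 ≈ 3.1623, ∠ = arctan(1/3) ≈ 18.43°
∠G = 0.00° − 63.43° = -63.43°

-63.4°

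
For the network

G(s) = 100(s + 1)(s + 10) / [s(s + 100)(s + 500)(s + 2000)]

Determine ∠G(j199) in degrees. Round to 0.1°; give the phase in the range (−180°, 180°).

-3.9°

At s = jω = j199:
zero (s+1): 1 + j199 → |·| = √(1²+199²) = √39602 ≈ 199, ∠ = arctan(199/1) ≈ 89.71°
zero (s+10): 10 + j199 → |·| = √(10²+199²) = √39701 ≈ 199.25, ∠ = arctan(199/10) ≈ 87.12°
pole (s+100): 100 + j199 → |·| = √(100²+199²) = √49601 ≈ 222.71, ∠ = arctan(199/100) ≈ 63.32°
pole (s+500): 500 + j199 → |·| = √(500²+199²) = √289601 ≈ 538.15, ∠ = arctan(199/500) ≈ 21.70°
pole (s+2000): 2000 + j199 → |·| = √(2000²+199²) = √4039601 ≈ 2009.9, ∠ = arctan(199/2000) ≈ 5.68°
pole at origin: |s| = 199, ∠ = 90.00° (in denominator)
∠G = 176.83° − 180.70° = -3.87°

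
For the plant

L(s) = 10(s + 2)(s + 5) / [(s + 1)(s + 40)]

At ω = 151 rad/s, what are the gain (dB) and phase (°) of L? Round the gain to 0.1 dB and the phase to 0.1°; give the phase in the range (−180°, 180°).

At s = jω = j151:
zero (s+2): 2 + j151 → |·| = √(2²+151²) = √22805 ≈ 151.01, ∠ = arctan(151/2) ≈ 89.24°
zero (s+5): 5 + j151 → |·| = √(5²+151²) = √22826 ≈ 151.08, ∠ = arctan(151/5) ≈ 88.10°
pole (s+1): 1 + j151 → |·| = √(1²+151²) = √22802 ≈ 151, ∠ = arctan(151/1) ≈ 89.62°
pole (s+40): 40 + j151 → |·| = √(40²+151²) = √24401 ≈ 156.21, ∠ = arctan(151/40) ≈ 75.16°
|L| = 10 · 22815 / 23588 ≈ 9.6723
Gain = 20 log₁₀(9.6723) ≈ 19.71 dB
∠L = 177.34° − 164.78° = 12.56°

19.7 dB, 12.6°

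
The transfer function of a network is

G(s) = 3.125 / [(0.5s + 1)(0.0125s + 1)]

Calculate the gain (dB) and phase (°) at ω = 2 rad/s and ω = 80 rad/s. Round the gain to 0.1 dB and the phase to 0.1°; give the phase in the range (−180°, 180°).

ω = 2: 6.9 dB, -46.4°; ω = 80: -25.2 dB, -133.6°

At ω = 2 rad/s:
pole (1 + j2·0.5) = 1 + j1 → |·| ≈ 1.4142, ∠ ≈ 45.00°
pole (1 + j2·0.0125) = 1 + j0.025 → |·| ≈ 1.0003, ∠ ≈ 1.43°
|G| = 3.125 · 1 / (1.4142 · 1.0003) ≈ 2.2091
Gain = 20 log₁₀(2.2091) ≈ 6.88 dB
∠G = (0°) − (45.00° + 1.43°) = -46.43°

At ω = 80 rad/s:
pole (1 + j80·0.5) = 1 + j40 → |·| ≈ 40.012, ∠ ≈ 88.57°
pole (1 + j80·0.0125) = 1 + j1 → |·| ≈ 1.4142, ∠ ≈ 45.00°
|G| = 3.125 · 1 / (40.012 · 1.4142) ≈ 0.055227
Gain = 20 log₁₀(0.055227) ≈ -25.16 dB
∠G = (0°) − (88.57° + 45.00°) = -133.57°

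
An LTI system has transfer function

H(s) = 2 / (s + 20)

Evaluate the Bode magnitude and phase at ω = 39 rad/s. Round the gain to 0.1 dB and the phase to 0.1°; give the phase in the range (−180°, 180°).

Substitute s = j39:
Numerator: 2 = 2 + j0
Denominator: (j39) + 20 = 20 + j39
|N| = √(2² + 0²) ≈ 2, ∠N ≈ 0.00°
|D| = √(20² + 39²) ≈ 43.829, ∠D ≈ 62.85°
|H| = 2 / 43.829 ≈ 0.045632
Gain = 20 log₁₀(0.045632) ≈ -26.81 dB
∠H = 0.00° − 62.85° = -62.85°

-26.8 dB, -62.9°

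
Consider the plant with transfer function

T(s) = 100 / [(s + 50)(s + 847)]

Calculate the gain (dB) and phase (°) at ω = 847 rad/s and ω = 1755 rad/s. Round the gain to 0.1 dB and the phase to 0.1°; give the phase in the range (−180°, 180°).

ω = 847: -80.1 dB, -131.6°; ω = 1755: -90.7 dB, -152.6°

At s = jω = j847:
pole (s+50): 50 + j847 → |·| = √(50²+847²) = √719909 ≈ 848.47, ∠ = arctan(847/50) ≈ 86.62°
pole (s+847): 847 + j847 → |·| = √(847²+847²) = √1434818 ≈ 1197.8, ∠ = arctan(847/847) ≈ 45.00°
|T| = 100 / 1.0163e+06 ≈ 9.8396e-05
Gain = 20 log₁₀(9.8396e-05) ≈ -80.14 dB
∠T = 0.00° − 131.62° = -131.62°

At s = jω = j1755:
pole (s+50): 50 + j1755 → |·| = √(50²+1755²) = √3082525 ≈ 1755.7, ∠ = arctan(1755/50) ≈ 88.37°
pole (s+847): 847 + j1755 → |·| = √(847²+1755²) = √3797434 ≈ 1948.7, ∠ = arctan(1755/847) ≈ 64.24°
|T| = 100 / 3.4213e+06 ≈ 2.9229e-05
Gain = 20 log₁₀(2.9229e-05) ≈ -90.68 dB
∠T = 0.00° − 152.61° = -152.61°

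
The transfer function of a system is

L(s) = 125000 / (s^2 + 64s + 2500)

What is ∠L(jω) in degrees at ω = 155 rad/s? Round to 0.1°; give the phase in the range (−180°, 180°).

-155.3°

At s = jω = j155:
quadratic: (j155)² + 64·j155 + 2500 = -21525 + j9920 → |·| ≈ 23701, ∠ ≈ 155.26°
∠L = 0.00° − 155.26° = -155.26°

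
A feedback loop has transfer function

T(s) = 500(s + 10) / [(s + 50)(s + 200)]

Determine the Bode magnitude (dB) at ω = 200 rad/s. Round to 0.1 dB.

At s = jω = j200:
zero (s+10): 10 + j200 → |·| = √(10²+200²) = √40100 ≈ 200.25, ∠ = arctan(200/10) ≈ 87.14°
pole (s+50): 50 + j200 → |·| = √(50²+200²) = √42500 ≈ 206.16, ∠ = arctan(200/50) ≈ 75.96°
pole (s+200): 200 + j200 → |·| = √(200²+200²) = √80000 ≈ 282.84, ∠ = arctan(200/200) ≈ 45.00°
|T| = 500 · 200.25 / 58310 ≈ 1.7171
Gain = 20 log₁₀(1.7171) ≈ 4.70 dB

4.7 dB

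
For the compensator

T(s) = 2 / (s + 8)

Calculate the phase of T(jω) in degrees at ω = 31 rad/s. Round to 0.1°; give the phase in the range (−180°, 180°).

-75.5°

At s = jω = j31:
pole (s+8): 8 + j31 → |·| = √(8²+31²) = √1025 ≈ 32.016, ∠ = arctan(31/8) ≈ 75.53°
∠T = 0.00° − 75.53° = -75.53°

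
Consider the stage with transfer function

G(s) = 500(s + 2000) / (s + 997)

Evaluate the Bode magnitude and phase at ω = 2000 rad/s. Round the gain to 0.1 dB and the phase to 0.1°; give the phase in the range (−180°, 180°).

56.0 dB, -18.5°

At s = jω = j2000:
zero (s+2000): 2000 + j2000 → |·| = √(2000²+2000²) = √8000000 ≈ 2828.4, ∠ = arctan(2000/2000) ≈ 45.00°
pole (s+997): 997 + j2000 → |·| = √(997²+2000²) = √4994009 ≈ 2234.7, ∠ = arctan(2000/997) ≈ 63.50°
|G| = 500 · 2828.4 / 2234.7 ≈ 632.84
Gain = 20 log₁₀(632.84) ≈ 56.03 dB
∠G = 45.00° − 63.50° = -18.50°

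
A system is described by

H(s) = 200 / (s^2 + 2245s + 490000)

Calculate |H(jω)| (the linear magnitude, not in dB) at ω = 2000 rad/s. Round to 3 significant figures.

3.51e-05

Substitute s = j2000:
Numerator: 200 = 200 + j0
Denominator: (j2000)^2 + 2245(j2000) + 490000 = -3510000 + j4490000
|N| = √(200² + 0²) ≈ 200, ∠N ≈ 0.00°
|D| = √(3510000² + 4490000²) ≈ 5.6991e+06, ∠D ≈ 128.02°
|H| = 200 / 5.6991e+06 ≈ 3.5093e-05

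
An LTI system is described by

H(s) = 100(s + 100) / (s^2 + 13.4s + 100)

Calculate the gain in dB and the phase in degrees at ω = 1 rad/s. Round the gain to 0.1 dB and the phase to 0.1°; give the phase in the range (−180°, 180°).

40.0 dB, -7.1°

At s = jω = j1:
zero (s+100): 100 + j1 → |·| = √(100²+1²) = √10001 ≈ 100, ∠ = arctan(1/100) ≈ 0.57°
quadratic: (j1)² + 13.4·j1 + 100 = 99 + j13.4 → |·| ≈ 99.903, ∠ ≈ 7.71°
|H| = 100 · 100 / 99.903 ≈ 100.1
Gain = 20 log₁₀(100.1) ≈ 40.01 dB
∠H = 0.57° − 7.71° = -7.14°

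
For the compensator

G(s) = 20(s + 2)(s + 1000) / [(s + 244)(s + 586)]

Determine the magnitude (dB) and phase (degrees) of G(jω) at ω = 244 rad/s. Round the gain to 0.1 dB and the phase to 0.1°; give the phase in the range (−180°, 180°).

27.2 dB, 35.6°

At s = jω = j244:
zero (s+2): 2 + j244 → |·| = √(2²+244²) = √59540 ≈ 244.01, ∠ = arctan(244/2) ≈ 89.53°
zero (s+1000): 1000 + j244 → |·| = √(1000²+244²) = √1059536 ≈ 1029.3, ∠ = arctan(244/1000) ≈ 13.71°
pole (s+244): 244 + j244 → |·| = √(244²+244²) = √119072 ≈ 345.07, ∠ = arctan(244/244) ≈ 45.00°
pole (s+586): 586 + j244 → |·| = √(586²+244²) = √402932 ≈ 634.77, ∠ = arctan(244/586) ≈ 22.61°
|G| = 20 · 2.5116e+05 / 2.1904e+05 ≈ 22.933
Gain = 20 log₁₀(22.933) ≈ 27.21 dB
∠G = 103.24° − 67.61° = 35.63°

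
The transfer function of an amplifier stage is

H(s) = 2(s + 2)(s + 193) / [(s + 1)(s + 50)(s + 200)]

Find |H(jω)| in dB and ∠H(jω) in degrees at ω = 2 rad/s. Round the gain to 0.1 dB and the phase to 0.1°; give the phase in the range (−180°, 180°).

At s = jω = j2:
zero (s+2): 2 + j2 → |·| = √(2²+2²) = √8 ≈ 2.8284, ∠ = arctan(2/2) ≈ 45.00°
zero (s+193): 193 + j2 → |·| = √(193²+2²) = √37253 ≈ 193.01, ∠ = arctan(2/193) ≈ 0.59°
pole (s+1): 1 + j2 → |·| = √(1²+2²) = √5 ≈ 2.2361, ∠ = arctan(2/1) ≈ 63.43°
pole (s+50): 50 + j2 → |·| = √(50²+2²) = √2504 ≈ 50.04, ∠ = arctan(2/50) ≈ 2.29°
pole (s+200): 200 + j2 → |·| = √(200²+2²) = √40004 ≈ 200.01, ∠ = arctan(2/200) ≈ 0.57°
|H| = 2 · 545.91 / 22380 ≈ 0.048786
Gain = 20 log₁₀(0.048786) ≈ -26.23 dB
∠H = 45.59° − 66.29° = -20.70°

-26.2 dB, -20.7°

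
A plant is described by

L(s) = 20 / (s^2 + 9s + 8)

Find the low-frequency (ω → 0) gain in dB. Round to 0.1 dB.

L(0) = 20 / 8 = 2.5
20 log₁₀(2.5) ≈ 7.96 dB

8.0 dB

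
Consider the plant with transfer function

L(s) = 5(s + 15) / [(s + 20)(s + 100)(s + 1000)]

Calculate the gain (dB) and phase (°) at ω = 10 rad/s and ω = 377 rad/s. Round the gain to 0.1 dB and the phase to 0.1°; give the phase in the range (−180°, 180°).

At s = jω = j10:
zero (s+15): 15 + j10 → |·| = √(15²+10²) = √325 ≈ 18.028, ∠ = arctan(10/15) ≈ 33.69°
pole (s+20): 20 + j10 → |·| = √(20²+10²) = √500 ≈ 22.361, ∠ = arctan(10/20) ≈ 26.57°
pole (s+100): 100 + j10 → |·| = √(100²+10²) = √10100 ≈ 100.5, ∠ = arctan(10/100) ≈ 5.71°
pole (s+1000): 1000 + j10 → |·| = √(1000²+10²) = √1000100 ≈ 1000, ∠ = arctan(10/1000) ≈ 0.57°
|L| = 5 · 18.028 / 2.2473e+06 ≈ 4.011e-05
Gain = 20 log₁₀(4.011e-05) ≈ -87.93 dB
∠L = 33.69° − 32.85° = 0.84°

At s = jω = j377:
zero (s+15): 15 + j377 → |·| = √(15²+377²) = √142354 ≈ 377.3, ∠ = arctan(377/15) ≈ 87.72°
pole (s+20): 20 + j377 → |·| = √(20²+377²) = √142529 ≈ 377.53, ∠ = arctan(377/20) ≈ 86.96°
pole (s+100): 100 + j377 → |·| = √(100²+377²) = √152129 ≈ 390.04, ∠ = arctan(377/100) ≈ 75.14°
pole (s+1000): 1000 + j377 → |·| = √(1000²+377²) = √1142129 ≈ 1068.7, ∠ = arctan(377/1000) ≈ 20.66°
|L| = 5 · 377.3 / 1.5737e+08 ≈ 1.1988e-05
Gain = 20 log₁₀(1.1988e-05) ≈ -98.43 dB
∠L = 87.72° − 182.76° = -95.04°

ω = 10: -87.9 dB, 0.8°; ω = 377: -98.4 dB, -95.0°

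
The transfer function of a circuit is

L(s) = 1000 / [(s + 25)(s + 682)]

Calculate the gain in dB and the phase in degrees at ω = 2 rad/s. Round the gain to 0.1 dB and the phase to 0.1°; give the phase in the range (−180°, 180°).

At s = jω = j2:
pole (s+25): 25 + j2 → |·| = √(25²+2²) = √629 ≈ 25.08, ∠ = arctan(2/25) ≈ 4.57°
pole (s+682): 682 + j2 → |·| = √(682²+2²) = √465128 ≈ 682, ∠ = arctan(2/682) ≈ 0.17°
|L| = 1000 / 17105 ≈ 0.058462
Gain = 20 log₁₀(0.058462) ≈ -24.66 dB
∠L = 0.00° − 4.74° = -4.74°

-24.7 dB, -4.7°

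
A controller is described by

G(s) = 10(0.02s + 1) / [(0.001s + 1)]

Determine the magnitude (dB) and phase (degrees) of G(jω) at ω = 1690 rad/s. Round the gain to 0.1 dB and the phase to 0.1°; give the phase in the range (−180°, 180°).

At ω = 1690 rad/s:
zero (1 + j1690·0.02) = 1 + j33.8 → |·| ≈ 33.815, ∠ ≈ 88.31°
pole (1 + j1690·0.001) = 1 + j1.69 → |·| ≈ 1.9637, ∠ ≈ 59.39°
|G| = 10 · 33.815 / (1.9637) ≈ 172.2
Gain = 20 log₁₀(172.2) ≈ 44.72 dB
∠G = (88.31°) − (59.39°) = 28.92°

44.7 dB, 28.9°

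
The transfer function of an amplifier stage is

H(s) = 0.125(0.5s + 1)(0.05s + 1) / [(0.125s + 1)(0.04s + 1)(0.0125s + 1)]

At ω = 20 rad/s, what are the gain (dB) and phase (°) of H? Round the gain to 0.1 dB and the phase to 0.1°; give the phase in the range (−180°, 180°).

At ω = 20 rad/s:
zero (1 + j20·0.5) = 1 + j10 → |·| ≈ 10.05, ∠ ≈ 84.29°
zero (1 + j20·0.05) = 1 + j1 → |·| ≈ 1.4142, ∠ ≈ 45.00°
pole (1 + j20·0.125) = 1 + j2.5 → |·| ≈ 2.6926, ∠ ≈ 68.20°
pole (1 + j20·0.04) = 1 + j0.8 → |·| ≈ 1.2806, ∠ ≈ 38.66°
pole (1 + j20·0.0125) = 1 + j0.25 → |·| ≈ 1.0308, ∠ ≈ 14.04°
|H| = 0.125 · 10.05 · 1.4142 / (2.6926 · 1.2806 · 1.0308) ≈ 0.49984
Gain = 20 log₁₀(0.49984) ≈ -6.02 dB
∠H = (84.29° + 45.00°) − (68.20° + 38.66° + 14.04°) = 8.39°

-6.0 dB, 8.4°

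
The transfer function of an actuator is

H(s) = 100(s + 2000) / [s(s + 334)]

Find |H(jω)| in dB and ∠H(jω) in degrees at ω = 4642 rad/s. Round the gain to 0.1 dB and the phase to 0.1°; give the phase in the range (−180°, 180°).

At s = jω = j4642:
zero (s+2000): 2000 + j4642 → |·| = √(2000²+4642²) = √25548164 ≈ 5054.5, ∠ = arctan(4642/2000) ≈ 66.69°
pole (s+334): 334 + j4642 → |·| = √(334²+4642²) = √21659720 ≈ 4654, ∠ = arctan(4642/334) ≈ 85.88°
pole at origin: |s| = 4642, ∠ = 90.00° (in denominator)
|H| = 100 · 5054.5 / 2.1604e+07 ≈ 0.023396
Gain = 20 log₁₀(0.023396) ≈ -32.62 dB
∠H = 66.69° − 175.88° = -109.19°

-32.6 dB, -109.2°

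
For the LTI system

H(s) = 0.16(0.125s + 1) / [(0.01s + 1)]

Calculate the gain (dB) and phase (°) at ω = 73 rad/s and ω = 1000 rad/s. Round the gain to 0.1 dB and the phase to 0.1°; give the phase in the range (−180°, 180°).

At ω = 73 rad/s:
zero (1 + j73·0.125) = 1 + j9.125 → |·| ≈ 9.1796, ∠ ≈ 83.75°
pole (1 + j73·0.01) = 1 + j0.73 → |·| ≈ 1.2381, ∠ ≈ 36.13°
|H| = 0.16 · 9.1796 / (1.2381) ≈ 1.1863
Gain = 20 log₁₀(1.1863) ≈ 1.48 dB
∠H = (83.75°) − (36.13°) = 47.62°

At ω = 1000 rad/s:
zero (1 + j1000·0.125) = 1 + j125 → |·| ≈ 125, ∠ ≈ 89.54°
pole (1 + j1000·0.01) = 1 + j10 → |·| ≈ 10.05, ∠ ≈ 84.29°
|H| = 0.16 · 125 / (10.05) ≈ 1.99
Gain = 20 log₁₀(1.99) ≈ 5.98 dB
∠H = (89.54°) − (84.29°) = 5.25°

ω = 73: 1.5 dB, 47.6°; ω = 1000: 6.0 dB, 5.3°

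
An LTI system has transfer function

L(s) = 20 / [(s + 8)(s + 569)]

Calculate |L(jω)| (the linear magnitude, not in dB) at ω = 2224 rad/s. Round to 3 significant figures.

3.92e-06

At s = jω = j2224:
pole (s+8): 8 + j2224 → |·| = √(8²+2224²) = √4946240 ≈ 2224, ∠ = arctan(2224/8) ≈ 89.79°
pole (s+569): 569 + j2224 → |·| = √(569²+2224²) = √5269937 ≈ 2295.6, ∠ = arctan(2224/569) ≈ 75.65°
|L| = 20 / 5.1054e+06 ≈ 3.9174e-06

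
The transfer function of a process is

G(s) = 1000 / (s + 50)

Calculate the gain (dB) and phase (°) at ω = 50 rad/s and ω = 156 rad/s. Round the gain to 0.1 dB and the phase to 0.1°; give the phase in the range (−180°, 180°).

ω = 50: 23.0 dB, -45.0°; ω = 156: 15.7 dB, -72.2°

Substitute s = j50:
Numerator: 1000 = 1000 + j0
Denominator: (j50) + 50 = 50 + j50
|N| = √(1000² + 0²) ≈ 1000, ∠N ≈ 0.00°
|D| = √(50² + 50²) ≈ 70.711, ∠D ≈ 45.00°
|G| = 1000 / 70.711 ≈ 14.142
Gain = 20 log₁₀(14.142) ≈ 23.01 dB
∠G = 0.00° − 45.00° = -45.00°

Substitute s = j156:
Numerator: 1000 = 1000 + j0
Denominator: (j156) + 50 = 50 + j156
|N| = √(1000² + 0²) ≈ 1000, ∠N ≈ 0.00°
|D| = √(50² + 156²) ≈ 163.82, ∠D ≈ 72.23°
|G| = 1000 / 163.82 ≈ 6.1043
Gain = 20 log₁₀(6.1043) ≈ 15.71 dB
∠G = 0.00° − 72.23° = -72.23°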